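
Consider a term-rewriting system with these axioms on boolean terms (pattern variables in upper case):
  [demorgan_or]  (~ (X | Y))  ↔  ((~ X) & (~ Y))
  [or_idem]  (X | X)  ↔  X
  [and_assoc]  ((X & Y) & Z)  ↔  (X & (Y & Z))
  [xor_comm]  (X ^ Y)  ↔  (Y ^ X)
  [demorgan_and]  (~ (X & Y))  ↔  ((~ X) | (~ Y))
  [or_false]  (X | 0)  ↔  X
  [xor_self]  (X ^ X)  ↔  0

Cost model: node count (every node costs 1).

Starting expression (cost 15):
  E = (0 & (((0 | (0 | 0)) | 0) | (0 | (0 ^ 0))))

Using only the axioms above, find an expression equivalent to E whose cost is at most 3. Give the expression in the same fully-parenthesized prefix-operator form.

(0 & 0)   [cost 3]

step 1: or_false (→) rewrites (0 | 0) into 0, now (0 & (((0 | 0) | 0) | (0 | (0 ^ 0))))
step 2: or_idem (→) rewrites (0 | 0) into 0, now (0 & ((0 | 0) | (0 | (0 ^ 0))))
step 3: xor_self (→) rewrites (0 ^ 0) into 0, now (0 & ((0 | 0) | (0 | 0)))
step 4: or_false (→) rewrites (0 | 0) into 0, now (0 & ((0 | 0) | 0))
step 5: or_false (→) rewrites ((0 | 0) | 0) into (0 | 0), now (0 & (0 | 0))
step 6: or_idem (→) rewrites (0 | 0) into 0, reaching cost 3 (bound 3)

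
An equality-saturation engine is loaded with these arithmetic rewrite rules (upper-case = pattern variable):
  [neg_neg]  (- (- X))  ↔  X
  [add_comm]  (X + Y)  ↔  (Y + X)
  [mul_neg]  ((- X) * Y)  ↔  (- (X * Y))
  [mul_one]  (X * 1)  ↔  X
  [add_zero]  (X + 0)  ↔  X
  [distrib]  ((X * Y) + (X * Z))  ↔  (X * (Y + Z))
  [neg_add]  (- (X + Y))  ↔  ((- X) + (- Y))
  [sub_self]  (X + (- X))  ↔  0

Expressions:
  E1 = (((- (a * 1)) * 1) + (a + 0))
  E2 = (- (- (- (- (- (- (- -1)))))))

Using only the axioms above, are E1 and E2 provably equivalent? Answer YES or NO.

Every axiom is a valid identity, so a rewrite proof would force E1 and E2 to agree under every assignment.
At a=0: E1 = 0 but E2 = 1; they differ, so no derivation exists.

NO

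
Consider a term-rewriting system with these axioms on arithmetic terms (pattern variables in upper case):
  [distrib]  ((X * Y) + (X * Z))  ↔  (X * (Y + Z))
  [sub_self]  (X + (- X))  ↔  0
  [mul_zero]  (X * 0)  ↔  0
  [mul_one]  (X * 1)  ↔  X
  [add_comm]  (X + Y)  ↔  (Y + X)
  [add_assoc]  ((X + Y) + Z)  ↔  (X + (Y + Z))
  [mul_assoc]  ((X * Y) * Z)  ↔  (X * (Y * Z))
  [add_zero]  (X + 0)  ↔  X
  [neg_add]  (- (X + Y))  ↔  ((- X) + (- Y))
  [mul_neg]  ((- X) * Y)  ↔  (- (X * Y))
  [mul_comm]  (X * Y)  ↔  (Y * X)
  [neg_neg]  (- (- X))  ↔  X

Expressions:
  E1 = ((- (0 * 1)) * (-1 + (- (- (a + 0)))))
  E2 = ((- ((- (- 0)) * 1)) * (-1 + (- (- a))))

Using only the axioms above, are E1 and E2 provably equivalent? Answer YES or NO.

1. [add_zero →] (a + 0)  →  a;  E1 = ((- (0 * 1)) * (-1 + (- (- a))))
2. [neg_neg ←] 0  →  (- (- 0));  this is E2

YES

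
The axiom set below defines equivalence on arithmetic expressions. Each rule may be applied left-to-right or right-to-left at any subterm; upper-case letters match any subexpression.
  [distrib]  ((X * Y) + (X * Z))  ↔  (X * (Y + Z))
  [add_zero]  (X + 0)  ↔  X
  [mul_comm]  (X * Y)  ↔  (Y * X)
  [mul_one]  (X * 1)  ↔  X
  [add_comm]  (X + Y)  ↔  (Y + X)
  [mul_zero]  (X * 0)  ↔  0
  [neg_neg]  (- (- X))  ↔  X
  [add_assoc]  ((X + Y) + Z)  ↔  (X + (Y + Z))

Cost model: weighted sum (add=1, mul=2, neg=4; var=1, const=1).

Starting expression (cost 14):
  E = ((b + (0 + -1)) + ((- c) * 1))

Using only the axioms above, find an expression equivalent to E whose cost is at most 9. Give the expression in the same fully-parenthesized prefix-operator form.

1. [add_comm →] (0 + -1)  →  (-1 + 0);  E = ((b + (-1 + 0)) + ((- c) * 1))
2. [add_zero →] (-1 + 0)  →  -1;  E = ((b + -1) + ((- c) * 1))
3. [mul_one →] ((- c) * 1)  →  (- c);  cost 9 ≤ 9, done

((b + -1) + (- c))   [cost 9]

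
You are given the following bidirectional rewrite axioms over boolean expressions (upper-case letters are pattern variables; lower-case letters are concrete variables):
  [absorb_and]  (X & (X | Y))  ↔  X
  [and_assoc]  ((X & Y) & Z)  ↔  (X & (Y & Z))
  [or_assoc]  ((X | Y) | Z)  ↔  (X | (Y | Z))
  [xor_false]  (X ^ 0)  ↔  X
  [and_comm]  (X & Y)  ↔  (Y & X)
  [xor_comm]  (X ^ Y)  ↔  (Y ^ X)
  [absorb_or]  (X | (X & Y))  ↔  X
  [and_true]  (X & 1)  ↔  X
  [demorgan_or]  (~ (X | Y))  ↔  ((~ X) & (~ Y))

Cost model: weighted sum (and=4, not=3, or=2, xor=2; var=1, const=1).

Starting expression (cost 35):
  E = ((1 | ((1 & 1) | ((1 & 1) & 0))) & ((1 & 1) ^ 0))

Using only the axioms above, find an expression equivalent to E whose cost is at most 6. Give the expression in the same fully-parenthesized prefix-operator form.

(1 & 1)   [cost 6]

1. [absorb_or →] ((1 & 1) | ((1 & 1) & 0))  →  (1 & 1);  E = ((1 | (1 & 1)) & ((1 & 1) ^ 0))
2. [xor_false →] ((1 & 1) ^ 0)  →  (1 & 1);  E = ((1 | (1 & 1)) & (1 & 1))
3. [absorb_or →] (1 | (1 & 1))  →  1;  E = (1 & (1 & 1))
4. [and_true →] (1 & 1)  →  1;  cost 6 ≤ 6, done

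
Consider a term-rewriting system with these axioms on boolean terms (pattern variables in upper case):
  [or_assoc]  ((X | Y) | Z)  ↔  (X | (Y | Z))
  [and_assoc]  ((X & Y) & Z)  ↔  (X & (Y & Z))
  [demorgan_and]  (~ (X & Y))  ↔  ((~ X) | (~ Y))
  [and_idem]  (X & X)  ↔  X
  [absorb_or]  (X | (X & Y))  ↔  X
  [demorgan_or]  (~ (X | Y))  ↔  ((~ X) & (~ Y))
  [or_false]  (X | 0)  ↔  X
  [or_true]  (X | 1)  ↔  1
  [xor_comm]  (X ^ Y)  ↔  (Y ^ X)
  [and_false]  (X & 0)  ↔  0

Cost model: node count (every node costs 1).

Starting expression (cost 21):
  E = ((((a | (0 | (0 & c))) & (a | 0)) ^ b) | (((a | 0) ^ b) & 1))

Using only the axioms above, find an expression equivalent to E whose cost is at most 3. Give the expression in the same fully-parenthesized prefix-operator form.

step 1: absorb_or (→) rewrites (0 | (0 & c)) into 0, now ((((a | 0) & (a | 0)) ^ b) | (((a | 0) ^ b) & 1))
step 2: and_idem (→) rewrites ((a | 0) & (a | 0)) into (a | 0), now (((a | 0) ^ b) | (((a | 0) ^ b) & 1))
step 3: absorb_or (→) rewrites (((a | 0) ^ b) | (((a | 0) ^ b) & 1)) into ((a | 0) ^ b)
step 4: or_false (→) rewrites (a | 0) into a, reaching cost 3 (bound 3)

(a ^ b)   [cost 3]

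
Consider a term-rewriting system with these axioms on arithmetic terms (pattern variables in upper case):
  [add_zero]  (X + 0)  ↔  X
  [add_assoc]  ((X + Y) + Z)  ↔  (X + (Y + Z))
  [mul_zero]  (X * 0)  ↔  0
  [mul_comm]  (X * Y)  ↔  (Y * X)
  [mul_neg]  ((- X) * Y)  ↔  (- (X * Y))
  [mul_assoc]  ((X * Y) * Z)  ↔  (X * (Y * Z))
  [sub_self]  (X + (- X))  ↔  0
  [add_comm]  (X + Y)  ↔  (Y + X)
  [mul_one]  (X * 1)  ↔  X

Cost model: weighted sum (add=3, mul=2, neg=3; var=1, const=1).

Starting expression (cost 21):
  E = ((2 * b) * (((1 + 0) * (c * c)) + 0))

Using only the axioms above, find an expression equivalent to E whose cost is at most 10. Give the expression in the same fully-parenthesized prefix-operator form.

((2 * b) * (c * c))   [cost 10]

1. [add_zero →] (((1 + 0) * (c * c)) + 0)  →  ((1 + 0) * (c * c));  E = ((2 * b) * ((1 + 0) * (c * c)))
2. [add_zero →] (1 + 0)  →  1;  E = ((2 * b) * (1 * (c * c)))
3. [mul_comm →] (1 * (c * c))  →  ((c * c) * 1);  E = ((2 * b) * ((c * c) * 1))
4. [mul_one →] ((c * c) * 1)  →  (c * c);  cost 10 ≤ 10, done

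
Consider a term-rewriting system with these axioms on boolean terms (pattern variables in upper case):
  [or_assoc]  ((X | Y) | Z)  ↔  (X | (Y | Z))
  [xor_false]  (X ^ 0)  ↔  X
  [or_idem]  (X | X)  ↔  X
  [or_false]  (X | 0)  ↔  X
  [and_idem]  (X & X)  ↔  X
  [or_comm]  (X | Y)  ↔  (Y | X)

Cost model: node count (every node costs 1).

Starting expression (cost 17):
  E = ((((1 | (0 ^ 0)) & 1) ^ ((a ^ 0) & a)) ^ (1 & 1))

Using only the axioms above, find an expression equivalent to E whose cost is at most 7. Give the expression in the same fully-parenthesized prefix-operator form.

(1) (0 ^ 0)  =[xor_false →]=  0    ⊢ ((((1 | 0) & 1) ^ ((a ^ 0) & a)) ^ (1 & 1))
(2) (a ^ 0)  =[xor_false →]=  a    ⊢ ((((1 | 0) & 1) ^ (a & a)) ^ (1 & 1))
(3) (1 | 0)  =[or_false →]=  1    ⊢ (((1 & 1) ^ (a & a)) ^ (1 & 1))
(4) (1 & 1)  =[and_idem →]=  1    ⊢ ((1 ^ (a & a)) ^ (1 & 1))
(5) (a & a)  =[and_idem →]=  a    ⊢ cost 7, within 7

((1 ^ a) ^ (1 & 1))   [cost 7]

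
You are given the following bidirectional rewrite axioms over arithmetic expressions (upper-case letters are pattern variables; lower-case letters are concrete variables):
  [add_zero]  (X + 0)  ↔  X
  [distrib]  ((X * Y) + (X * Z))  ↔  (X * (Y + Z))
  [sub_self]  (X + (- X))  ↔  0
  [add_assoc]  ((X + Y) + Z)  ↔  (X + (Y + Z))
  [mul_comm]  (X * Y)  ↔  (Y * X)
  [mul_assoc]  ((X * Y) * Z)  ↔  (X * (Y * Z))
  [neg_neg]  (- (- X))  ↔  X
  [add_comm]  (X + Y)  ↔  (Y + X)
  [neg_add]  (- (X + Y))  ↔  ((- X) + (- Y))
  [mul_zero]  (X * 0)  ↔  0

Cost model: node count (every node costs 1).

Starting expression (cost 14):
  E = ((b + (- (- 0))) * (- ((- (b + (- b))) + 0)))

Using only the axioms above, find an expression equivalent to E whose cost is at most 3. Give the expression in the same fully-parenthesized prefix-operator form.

(b * 0)   [cost 3]

1. [sub_self →] (b + (- b))  →  0;  E = ((b + (- (- 0))) * (- ((- 0) + 0)))
2. [add_zero →] ((- 0) + 0)  →  (- 0);  E = ((b + (- (- 0))) * (- (- 0)))
3. [neg_neg →] (- (- 0))  →  0;  E = ((b + (- (- 0))) * 0)
4. [neg_neg →] (- (- 0))  →  0;  E = ((b + 0) * 0)
5. [add_zero →] (b + 0)  →  b;  cost 3 ≤ 3, done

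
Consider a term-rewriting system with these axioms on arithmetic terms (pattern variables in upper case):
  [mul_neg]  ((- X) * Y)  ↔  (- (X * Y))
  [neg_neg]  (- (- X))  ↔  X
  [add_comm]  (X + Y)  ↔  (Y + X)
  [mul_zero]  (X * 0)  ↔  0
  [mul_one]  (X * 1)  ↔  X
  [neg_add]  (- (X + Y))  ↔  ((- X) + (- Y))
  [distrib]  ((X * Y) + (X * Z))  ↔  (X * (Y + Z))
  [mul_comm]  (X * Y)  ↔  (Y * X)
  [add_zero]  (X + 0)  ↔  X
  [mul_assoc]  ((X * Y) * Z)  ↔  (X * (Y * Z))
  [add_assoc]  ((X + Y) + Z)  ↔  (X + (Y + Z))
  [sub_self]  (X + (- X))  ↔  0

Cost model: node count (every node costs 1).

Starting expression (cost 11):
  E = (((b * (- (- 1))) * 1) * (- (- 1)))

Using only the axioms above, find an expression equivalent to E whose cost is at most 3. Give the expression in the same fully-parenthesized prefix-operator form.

(b * 1)   [cost 3]

step 1: neg_neg (→) rewrites (- (- 1)) into 1, now (((b * 1) * 1) * (- (- 1)))
step 2: neg_neg (→) rewrites (- (- 1)) into 1, now (((b * 1) * 1) * 1)
step 3: mul_one (→) rewrites (((b * 1) * 1) * 1) into ((b * 1) * 1)
step 4: mul_one (→) rewrites ((b * 1) * 1) into (b * 1), reaching cost 3 (bound 3)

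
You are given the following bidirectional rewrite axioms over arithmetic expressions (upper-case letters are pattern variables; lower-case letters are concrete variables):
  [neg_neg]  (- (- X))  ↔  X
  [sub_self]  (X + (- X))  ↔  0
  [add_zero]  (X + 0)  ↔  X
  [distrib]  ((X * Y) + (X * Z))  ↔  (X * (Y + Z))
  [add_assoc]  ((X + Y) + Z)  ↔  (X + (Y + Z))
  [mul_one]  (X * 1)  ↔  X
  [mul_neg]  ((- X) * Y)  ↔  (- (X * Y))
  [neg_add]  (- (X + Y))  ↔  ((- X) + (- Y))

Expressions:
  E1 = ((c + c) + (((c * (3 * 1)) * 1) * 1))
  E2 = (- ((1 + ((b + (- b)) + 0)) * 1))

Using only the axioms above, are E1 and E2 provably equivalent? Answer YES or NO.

NO

All listed rules preserve value, hence provable equivalence implies equal values everywhere; look for a separating assignment.
b=0, c=0 gives E1 ↦ 0, E2 ↦ -1; values differ ⇒ not provably equivalent.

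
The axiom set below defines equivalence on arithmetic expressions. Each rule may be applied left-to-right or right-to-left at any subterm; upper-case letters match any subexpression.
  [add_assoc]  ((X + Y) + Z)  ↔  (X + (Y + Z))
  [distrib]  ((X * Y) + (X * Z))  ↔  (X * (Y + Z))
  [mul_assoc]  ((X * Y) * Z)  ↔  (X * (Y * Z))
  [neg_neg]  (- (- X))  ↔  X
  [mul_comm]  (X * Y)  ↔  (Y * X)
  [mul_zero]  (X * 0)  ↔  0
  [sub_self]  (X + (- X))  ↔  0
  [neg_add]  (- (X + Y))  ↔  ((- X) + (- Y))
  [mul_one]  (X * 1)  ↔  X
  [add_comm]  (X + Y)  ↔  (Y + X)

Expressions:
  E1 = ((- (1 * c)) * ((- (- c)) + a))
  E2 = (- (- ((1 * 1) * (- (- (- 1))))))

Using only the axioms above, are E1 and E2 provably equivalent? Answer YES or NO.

All listed rules preserve value, hence provable equivalence implies equal values everywhere; look for a separating assignment.
a=0, c=0 gives E1 ↦ 0, E2 ↦ -1; values differ ⇒ not provably equivalent.

NO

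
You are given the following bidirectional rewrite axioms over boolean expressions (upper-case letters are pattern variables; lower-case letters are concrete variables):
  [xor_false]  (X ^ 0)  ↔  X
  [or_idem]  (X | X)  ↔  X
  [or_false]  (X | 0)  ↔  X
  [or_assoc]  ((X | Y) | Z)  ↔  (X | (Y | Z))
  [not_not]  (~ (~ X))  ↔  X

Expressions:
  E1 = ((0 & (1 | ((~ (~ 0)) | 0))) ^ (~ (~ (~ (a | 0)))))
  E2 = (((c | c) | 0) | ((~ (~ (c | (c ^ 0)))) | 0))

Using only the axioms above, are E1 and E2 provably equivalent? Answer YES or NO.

The axioms are sound identities: if E1 ↔* E2 then E1 and E2 evaluate identically under any assignment.
Under a=0, c=0: E1 evaluates to 1, E2 to 0. Distinct ⇒ no rewrite sequence connects them.

NO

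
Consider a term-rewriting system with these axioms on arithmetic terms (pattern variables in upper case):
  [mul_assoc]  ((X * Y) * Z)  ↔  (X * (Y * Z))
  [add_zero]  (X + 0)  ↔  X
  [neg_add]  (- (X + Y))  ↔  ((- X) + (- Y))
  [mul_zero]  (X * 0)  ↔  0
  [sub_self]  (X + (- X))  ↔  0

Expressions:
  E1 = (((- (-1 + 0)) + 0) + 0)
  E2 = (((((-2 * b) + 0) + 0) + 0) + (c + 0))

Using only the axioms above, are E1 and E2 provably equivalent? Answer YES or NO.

NO

All listed rules preserve value, hence provable equivalence implies equal values everywhere; look for a separating assignment.
b=0, c=0 gives E1 ↦ 1, E2 ↦ 0; values differ ⇒ not provably equivalent.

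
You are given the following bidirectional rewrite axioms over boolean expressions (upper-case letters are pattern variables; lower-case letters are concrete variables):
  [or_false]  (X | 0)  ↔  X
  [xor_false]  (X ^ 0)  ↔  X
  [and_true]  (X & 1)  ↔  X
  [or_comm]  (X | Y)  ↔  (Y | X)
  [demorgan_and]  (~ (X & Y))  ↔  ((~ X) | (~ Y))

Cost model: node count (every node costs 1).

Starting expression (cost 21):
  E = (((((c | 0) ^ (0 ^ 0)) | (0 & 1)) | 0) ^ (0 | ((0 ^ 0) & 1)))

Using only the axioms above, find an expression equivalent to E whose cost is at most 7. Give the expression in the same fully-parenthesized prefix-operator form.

((c ^ 0) ^ (0 | 0))   [cost 7]

1. [or_false →] ((((c | 0) ^ (0 ^ 0)) | (0 & 1)) | 0)  →  (((c | 0) ^ (0 ^ 0)) | (0 & 1));  E = ((((c | 0) ^ (0 ^ 0)) | (0 & 1)) ^ (0 | ((0 ^ 0) & 1)))
2. [xor_false →] (0 ^ 0)  →  0;  E = ((((c | 0) ^ 0) | (0 & 1)) ^ (0 | ((0 ^ 0) & 1)))
3. [or_false →] (c | 0)  →  c;  E = (((c ^ 0) | (0 & 1)) ^ (0 | ((0 ^ 0) & 1)))
4. [and_true →] (0 & 1)  →  0;  E = (((c ^ 0) | 0) ^ (0 | ((0 ^ 0) & 1)))
5. [or_comm →] (0 | ((0 ^ 0) & 1))  →  (((0 ^ 0) & 1) | 0);  E = (((c ^ 0) | 0) ^ (((0 ^ 0) & 1) | 0))
6. [xor_false →] (0 ^ 0)  →  0;  E = (((c ^ 0) | 0) ^ ((0 & 1) | 0))
7. [and_true →] (0 & 1)  →  0;  E = (((c ^ 0) | 0) ^ (0 | 0))
8. [or_false →] ((c ^ 0) | 0)  →  (c ^ 0);  cost 7 ≤ 7, done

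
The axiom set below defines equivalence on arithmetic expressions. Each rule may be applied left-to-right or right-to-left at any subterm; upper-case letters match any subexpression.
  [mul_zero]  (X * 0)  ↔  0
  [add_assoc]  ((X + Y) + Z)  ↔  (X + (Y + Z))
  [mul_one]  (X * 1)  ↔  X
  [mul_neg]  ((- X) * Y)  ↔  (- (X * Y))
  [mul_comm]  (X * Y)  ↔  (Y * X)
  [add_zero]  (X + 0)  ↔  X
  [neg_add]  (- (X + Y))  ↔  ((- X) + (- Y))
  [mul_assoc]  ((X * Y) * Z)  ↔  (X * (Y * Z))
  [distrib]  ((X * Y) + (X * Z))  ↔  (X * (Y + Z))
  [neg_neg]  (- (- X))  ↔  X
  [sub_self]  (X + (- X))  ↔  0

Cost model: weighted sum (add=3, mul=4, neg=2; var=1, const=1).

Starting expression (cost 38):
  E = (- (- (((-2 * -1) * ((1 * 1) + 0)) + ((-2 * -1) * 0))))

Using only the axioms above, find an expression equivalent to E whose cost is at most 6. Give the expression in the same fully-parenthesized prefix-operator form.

(-1 * -2)   [cost 6]

(1) (1 * 1)  =[mul_one →]=  1    ⊢ (- (- (((-2 * -1) * (1 + 0)) + ((-2 * -1) * 0))))
(2) (((-2 * -1) * (1 + 0)) + ((-2 * -1) * 0))  =[distrib →]=  ((-2 * -1) * ((1 + 0) + 0))    ⊢ (- (- ((-2 * -1) * ((1 + 0) + 0))))
(3) ((1 + 0) + 0)  =[add_zero →]=  (1 + 0)    ⊢ (- (- ((-2 * -1) * (1 + 0))))
(4) (1 + 0)  =[add_zero →]=  1    ⊢ (- (- ((-2 * -1) * 1)))
(5) (- (- ((-2 * -1) * 1)))  =[neg_neg →]=  ((-2 * -1) * 1)
(6) (-2 * -1)  =[mul_comm →]=  (-1 * -2)    ⊢ ((-1 * -2) * 1)
(7) ((-1 * -2) * 1)  =[mul_one →]=  (-1 * -2)    ⊢ cost 6, within 6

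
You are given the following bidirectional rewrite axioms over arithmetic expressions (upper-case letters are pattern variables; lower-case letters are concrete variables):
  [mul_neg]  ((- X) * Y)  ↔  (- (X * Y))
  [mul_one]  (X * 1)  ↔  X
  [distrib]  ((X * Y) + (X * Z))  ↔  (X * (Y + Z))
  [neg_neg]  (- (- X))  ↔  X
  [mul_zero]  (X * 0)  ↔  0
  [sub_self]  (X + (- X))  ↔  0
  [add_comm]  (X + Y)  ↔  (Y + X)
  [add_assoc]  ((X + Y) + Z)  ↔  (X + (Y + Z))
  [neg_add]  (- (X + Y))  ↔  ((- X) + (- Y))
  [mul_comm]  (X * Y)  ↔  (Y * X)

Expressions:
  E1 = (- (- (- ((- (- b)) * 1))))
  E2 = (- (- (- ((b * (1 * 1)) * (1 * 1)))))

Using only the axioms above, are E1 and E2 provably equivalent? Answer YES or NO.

(1) (- (- (- ((- (- b)) * 1))))  =[neg_neg →]=  (- ((- (- b)) * 1))
(2) ((- (- b)) * 1)  =[mul_one →]=  (- (- b))    ⊢ (- (- (- b)))
(3) (- (- b))  =[neg_neg →]=  b    ⊢ (- b)
(4) b  =[mul_one ←]=  (b * 1)    ⊢ (- (b * 1))
(5) b  =[mul_one ←]=  (b * 1)    ⊢ (- ((b * 1) * 1))
(6) 1  =[mul_one ←]=  (1 * 1)    ⊢ (- ((b * 1) * (1 * 1)))
(7) 1  =[mul_one ←]=  (1 * 1)    ⊢ (- ((b * (1 * 1)) * (1 * 1)))
(8) ((b * (1 * 1)) * (1 * 1))  =[neg_neg ←]=  (- (- ((b * (1 * 1)) * (1 * 1))))    ⊢ E2

YES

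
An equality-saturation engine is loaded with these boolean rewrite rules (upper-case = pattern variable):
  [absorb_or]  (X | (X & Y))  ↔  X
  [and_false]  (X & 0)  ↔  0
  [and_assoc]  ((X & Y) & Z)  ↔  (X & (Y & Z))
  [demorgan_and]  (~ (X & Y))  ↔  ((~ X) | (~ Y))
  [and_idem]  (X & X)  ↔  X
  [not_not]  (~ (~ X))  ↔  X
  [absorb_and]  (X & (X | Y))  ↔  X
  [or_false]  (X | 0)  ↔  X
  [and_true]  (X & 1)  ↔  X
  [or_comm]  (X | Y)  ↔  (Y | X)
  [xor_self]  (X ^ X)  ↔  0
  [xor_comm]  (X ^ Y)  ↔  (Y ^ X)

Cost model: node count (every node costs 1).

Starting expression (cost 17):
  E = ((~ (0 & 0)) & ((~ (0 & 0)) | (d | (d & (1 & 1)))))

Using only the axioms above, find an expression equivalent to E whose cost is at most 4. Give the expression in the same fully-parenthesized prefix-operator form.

(1) (1 & 1)  =[and_true →]=  1    ⊢ ((~ (0 & 0)) & ((~ (0 & 0)) | (d | (d & 1))))
(2) (d | (d & 1))  =[absorb_or →]=  d    ⊢ ((~ (0 & 0)) & ((~ (0 & 0)) | d))
(3) ((~ (0 & 0)) & ((~ (0 & 0)) | d))  =[absorb_and →]=  (~ (0 & 0))    ⊢ cost 4, within 4

(~ (0 & 0))   [cost 4]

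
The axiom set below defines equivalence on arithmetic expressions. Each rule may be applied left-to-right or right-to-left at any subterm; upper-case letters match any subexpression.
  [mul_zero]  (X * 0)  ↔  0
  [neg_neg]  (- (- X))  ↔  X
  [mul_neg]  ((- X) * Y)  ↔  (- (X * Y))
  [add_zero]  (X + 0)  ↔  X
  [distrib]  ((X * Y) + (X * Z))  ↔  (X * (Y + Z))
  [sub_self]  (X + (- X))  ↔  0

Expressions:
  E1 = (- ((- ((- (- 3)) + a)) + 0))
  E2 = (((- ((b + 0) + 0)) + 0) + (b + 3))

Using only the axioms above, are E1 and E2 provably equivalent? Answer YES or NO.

NO

All listed rules preserve value, hence provable equivalence implies equal values everywhere; look for a separating assignment.
a=1, b=0 gives E1 ↦ 4, E2 ↦ 3; values differ ⇒ not provably equivalent.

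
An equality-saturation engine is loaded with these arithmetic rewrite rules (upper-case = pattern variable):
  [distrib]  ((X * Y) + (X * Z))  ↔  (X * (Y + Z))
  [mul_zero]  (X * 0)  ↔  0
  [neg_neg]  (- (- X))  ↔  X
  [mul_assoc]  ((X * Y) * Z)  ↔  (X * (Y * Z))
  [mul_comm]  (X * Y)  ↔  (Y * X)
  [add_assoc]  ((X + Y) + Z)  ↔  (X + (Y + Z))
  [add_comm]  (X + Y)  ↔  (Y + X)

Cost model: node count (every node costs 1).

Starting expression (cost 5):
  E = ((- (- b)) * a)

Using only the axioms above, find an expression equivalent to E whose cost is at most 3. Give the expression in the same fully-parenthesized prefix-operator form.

(1) (- (- b))  =[neg_neg →]=  b    ⊢ cost 3, within 3

(b * a)   [cost 3]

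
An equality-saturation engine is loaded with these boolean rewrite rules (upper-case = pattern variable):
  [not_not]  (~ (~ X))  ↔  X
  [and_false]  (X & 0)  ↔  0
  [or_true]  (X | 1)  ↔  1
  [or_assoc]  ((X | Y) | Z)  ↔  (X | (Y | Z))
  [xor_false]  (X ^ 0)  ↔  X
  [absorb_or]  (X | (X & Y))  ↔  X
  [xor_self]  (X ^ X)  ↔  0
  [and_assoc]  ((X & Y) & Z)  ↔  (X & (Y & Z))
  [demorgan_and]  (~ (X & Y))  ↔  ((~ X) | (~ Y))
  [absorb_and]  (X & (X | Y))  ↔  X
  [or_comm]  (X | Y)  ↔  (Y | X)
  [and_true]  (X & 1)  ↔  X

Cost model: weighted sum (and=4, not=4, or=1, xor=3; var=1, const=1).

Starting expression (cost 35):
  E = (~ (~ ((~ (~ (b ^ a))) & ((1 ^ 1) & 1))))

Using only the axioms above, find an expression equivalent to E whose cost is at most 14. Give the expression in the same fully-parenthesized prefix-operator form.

step 1: and_true (→) rewrites ((1 ^ 1) & 1) into (1 ^ 1), now (~ (~ ((~ (~ (b ^ a))) & (1 ^ 1))))
step 2: not_not (→) rewrites (~ (~ ((~ (~ (b ^ a))) & (1 ^ 1)))) into ((~ (~ (b ^ a))) & (1 ^ 1))
step 3: not_not (→) rewrites (~ (~ (b ^ a))) into (b ^ a), reaching cost 14 (bound 14)

((b ^ a) & (1 ^ 1))   [cost 14]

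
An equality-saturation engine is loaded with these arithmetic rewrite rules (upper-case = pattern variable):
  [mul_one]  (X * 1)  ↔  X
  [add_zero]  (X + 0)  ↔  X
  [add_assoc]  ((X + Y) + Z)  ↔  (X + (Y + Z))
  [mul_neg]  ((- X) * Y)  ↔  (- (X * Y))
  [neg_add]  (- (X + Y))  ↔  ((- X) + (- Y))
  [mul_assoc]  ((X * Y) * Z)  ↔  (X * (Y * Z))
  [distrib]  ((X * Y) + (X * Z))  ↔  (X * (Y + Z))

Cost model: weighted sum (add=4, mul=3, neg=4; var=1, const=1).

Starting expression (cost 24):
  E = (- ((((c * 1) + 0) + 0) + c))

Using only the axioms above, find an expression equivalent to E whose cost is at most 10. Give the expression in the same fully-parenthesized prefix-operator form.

step 1: mul_one (→) rewrites (c * 1) into c, now (- (((c + 0) + 0) + c))
step 2: add_zero (→) rewrites ((c + 0) + 0) into (c + 0), now (- ((c + 0) + c))
step 3: add_zero (→) rewrites (c + 0) into c, reaching cost 10 (bound 10)

(- (c + c))   [cost 10]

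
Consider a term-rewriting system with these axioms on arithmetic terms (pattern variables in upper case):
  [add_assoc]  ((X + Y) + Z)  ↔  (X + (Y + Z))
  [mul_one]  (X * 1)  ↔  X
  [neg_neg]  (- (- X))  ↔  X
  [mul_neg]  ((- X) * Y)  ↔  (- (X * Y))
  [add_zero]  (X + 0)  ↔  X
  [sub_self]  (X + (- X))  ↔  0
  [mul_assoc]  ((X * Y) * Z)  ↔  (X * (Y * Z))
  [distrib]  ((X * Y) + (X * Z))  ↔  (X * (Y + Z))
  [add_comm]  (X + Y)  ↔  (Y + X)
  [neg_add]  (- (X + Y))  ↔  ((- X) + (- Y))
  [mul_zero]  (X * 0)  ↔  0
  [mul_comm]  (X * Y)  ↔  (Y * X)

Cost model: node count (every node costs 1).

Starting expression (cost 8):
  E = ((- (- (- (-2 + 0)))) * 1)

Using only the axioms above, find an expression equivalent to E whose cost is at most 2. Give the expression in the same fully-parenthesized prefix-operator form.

1. [mul_one →] ((- (- (- (-2 + 0)))) * 1)  →  (- (- (- (-2 + 0))))
2. [neg_neg →] (- (- (- (-2 + 0))))  →  (- (-2 + 0))
3. [add_zero →] (-2 + 0)  →  -2;  cost 2 ≤ 2, done

(- -2)   [cost 2]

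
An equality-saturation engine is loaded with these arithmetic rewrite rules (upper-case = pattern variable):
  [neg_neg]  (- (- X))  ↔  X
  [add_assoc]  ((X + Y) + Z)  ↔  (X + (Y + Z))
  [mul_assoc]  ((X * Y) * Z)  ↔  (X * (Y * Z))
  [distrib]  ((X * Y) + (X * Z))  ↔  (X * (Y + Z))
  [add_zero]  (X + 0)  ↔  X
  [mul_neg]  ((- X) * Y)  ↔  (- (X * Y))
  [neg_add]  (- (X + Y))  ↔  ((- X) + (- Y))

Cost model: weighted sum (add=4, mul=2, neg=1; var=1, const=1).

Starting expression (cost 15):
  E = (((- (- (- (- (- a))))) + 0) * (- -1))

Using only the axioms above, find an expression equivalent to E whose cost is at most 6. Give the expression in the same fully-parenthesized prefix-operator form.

(1) ((- (- (- (- (- a))))) + 0)  =[add_zero →]=  (- (- (- (- (- a)))))    ⊢ ((- (- (- (- (- a))))) * (- -1))
(2) (- (- (- (- a))))  =[neg_neg →]=  (- (- a))    ⊢ ((- (- (- a))) * (- -1))
(3) (- (- (- a)))  =[neg_neg →]=  (- a)    ⊢ cost 6, within 6

((- a) * (- -1))   [cost 6]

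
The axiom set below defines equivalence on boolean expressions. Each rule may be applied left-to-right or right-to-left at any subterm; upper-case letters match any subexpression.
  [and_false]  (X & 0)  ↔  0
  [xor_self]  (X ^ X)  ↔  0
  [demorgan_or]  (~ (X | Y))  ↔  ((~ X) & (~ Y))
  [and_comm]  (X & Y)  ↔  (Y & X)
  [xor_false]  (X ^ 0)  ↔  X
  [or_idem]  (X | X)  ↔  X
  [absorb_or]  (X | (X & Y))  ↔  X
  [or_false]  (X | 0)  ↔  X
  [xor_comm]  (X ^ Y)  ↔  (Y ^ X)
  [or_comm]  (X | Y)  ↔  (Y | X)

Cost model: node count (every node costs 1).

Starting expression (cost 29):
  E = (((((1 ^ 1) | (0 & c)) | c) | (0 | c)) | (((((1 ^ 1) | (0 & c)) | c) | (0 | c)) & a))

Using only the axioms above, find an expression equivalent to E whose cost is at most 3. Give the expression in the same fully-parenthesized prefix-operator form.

step 1: absorb_or (→) rewrites (((((1 ^ 1) | (0 & c)) | c) | (0 | c)) | (((((1 ^ 1) | (0 & c)) | c) | (0 | c)) & a)) into ((((1 ^ 1) | (0 & c)) | c) | (0 | c))
step 2: xor_self (→) rewrites (1 ^ 1) into 0, now (((0 | (0 & c)) | c) | (0 | c))
step 3: absorb_or (→) rewrites (0 | (0 & c)) into 0, now ((0 | c) | (0 | c))
step 4: or_idem (→) rewrites ((0 | c) | (0 | c)) into (0 | c), reaching cost 3 (bound 3)

(0 | c)   [cost 3]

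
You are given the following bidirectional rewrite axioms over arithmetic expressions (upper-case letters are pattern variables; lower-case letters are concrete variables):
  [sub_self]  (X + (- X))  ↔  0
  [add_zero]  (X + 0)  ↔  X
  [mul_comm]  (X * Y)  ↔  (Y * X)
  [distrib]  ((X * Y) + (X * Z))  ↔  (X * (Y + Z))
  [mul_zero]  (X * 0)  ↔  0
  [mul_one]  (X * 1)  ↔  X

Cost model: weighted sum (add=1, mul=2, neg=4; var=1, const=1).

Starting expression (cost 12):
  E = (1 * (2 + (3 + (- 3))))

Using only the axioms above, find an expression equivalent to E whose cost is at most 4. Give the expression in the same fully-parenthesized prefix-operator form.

(1 * 2)   [cost 4]

1. [sub_self →] (3 + (- 3))  →  0;  E = (1 * (2 + 0))
2. [add_zero →] (2 + 0)  →  2;  cost 4 ≤ 4, done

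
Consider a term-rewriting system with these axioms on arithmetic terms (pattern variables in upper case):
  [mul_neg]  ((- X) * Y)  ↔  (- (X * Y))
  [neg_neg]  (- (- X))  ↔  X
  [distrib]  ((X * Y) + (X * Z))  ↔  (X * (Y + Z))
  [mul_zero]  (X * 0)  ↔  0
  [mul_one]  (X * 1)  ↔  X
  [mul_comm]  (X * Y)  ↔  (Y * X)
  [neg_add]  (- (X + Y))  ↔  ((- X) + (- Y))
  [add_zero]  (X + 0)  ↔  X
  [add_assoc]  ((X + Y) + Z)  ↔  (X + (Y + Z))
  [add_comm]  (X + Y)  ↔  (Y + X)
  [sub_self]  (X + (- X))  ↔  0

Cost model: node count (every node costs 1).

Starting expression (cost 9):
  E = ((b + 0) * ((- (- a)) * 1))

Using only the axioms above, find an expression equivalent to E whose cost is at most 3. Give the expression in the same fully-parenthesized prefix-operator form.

(b * a)   [cost 3]

step 1: mul_one (→) rewrites ((- (- a)) * 1) into (- (- a)), now ((b + 0) * (- (- a)))
step 2: add_zero (→) rewrites (b + 0) into b, now (b * (- (- a)))
step 3: neg_neg (→) rewrites (- (- a)) into a, reaching cost 3 (bound 3)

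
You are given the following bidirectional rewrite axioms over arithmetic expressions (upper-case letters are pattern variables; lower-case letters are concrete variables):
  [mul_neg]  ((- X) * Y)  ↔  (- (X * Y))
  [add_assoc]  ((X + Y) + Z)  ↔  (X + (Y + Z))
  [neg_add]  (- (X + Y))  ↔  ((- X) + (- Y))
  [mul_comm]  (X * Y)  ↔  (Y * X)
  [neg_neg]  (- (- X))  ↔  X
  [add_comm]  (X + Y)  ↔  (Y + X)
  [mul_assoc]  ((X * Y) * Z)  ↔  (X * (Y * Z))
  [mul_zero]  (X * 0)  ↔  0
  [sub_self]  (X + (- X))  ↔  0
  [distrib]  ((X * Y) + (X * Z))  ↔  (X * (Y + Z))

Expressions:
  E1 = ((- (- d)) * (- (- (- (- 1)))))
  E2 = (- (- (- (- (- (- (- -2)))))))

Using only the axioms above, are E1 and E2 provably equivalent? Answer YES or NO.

The axioms are sound identities: if E1 ↔* E2 then E1 and E2 evaluate identically under any assignment.
Under d=0: E1 evaluates to 0, E2 to 2. Distinct ⇒ no rewrite sequence connects them.

NO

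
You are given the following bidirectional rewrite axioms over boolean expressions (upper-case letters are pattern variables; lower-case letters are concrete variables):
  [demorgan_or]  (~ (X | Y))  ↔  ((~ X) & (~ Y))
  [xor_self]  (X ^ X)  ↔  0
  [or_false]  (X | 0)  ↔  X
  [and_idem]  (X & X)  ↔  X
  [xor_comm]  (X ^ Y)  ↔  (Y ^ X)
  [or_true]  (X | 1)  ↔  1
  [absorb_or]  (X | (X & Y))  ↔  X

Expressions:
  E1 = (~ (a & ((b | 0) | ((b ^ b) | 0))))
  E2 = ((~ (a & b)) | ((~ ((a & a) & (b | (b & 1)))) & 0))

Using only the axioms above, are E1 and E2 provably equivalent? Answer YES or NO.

1. [or_false →] ((b ^ b) | 0)  →  (b ^ b);  E1 = (~ (a & ((b | 0) | (b ^ b))))
2. [xor_self →] (b ^ b)  →  0;  E1 = (~ (a & ((b | 0) | 0)))
3. [or_false →] (b | 0)  →  b;  E1 = (~ (a & (b | 0)))
4. [or_false →] (b | 0)  →  b;  E1 = (~ (a & b))
5. [absorb_or ←] (~ (a & b))  →  ((~ (a & b)) | ((~ (a & b)) & 0))
6. [absorb_or ←] b  →  (b | (b & 1));  E1 = ((~ (a & b)) | ((~ (a & (b | (b & 1)))) & 0))
7. [and_idem ←] a  →  (a & a);  this is E2

YES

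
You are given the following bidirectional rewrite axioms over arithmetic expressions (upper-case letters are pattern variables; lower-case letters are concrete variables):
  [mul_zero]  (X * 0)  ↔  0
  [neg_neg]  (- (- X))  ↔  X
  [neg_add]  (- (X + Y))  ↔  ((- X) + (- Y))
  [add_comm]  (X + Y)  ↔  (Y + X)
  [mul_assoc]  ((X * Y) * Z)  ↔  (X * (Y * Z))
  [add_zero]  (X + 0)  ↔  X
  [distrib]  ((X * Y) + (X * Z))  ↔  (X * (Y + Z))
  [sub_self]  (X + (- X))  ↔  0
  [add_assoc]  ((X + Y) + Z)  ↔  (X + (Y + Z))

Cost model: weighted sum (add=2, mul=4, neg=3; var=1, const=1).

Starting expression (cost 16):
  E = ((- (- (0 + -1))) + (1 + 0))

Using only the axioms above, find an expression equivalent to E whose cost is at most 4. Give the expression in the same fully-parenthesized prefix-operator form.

(1) (- (- (0 + -1)))  =[neg_neg →]=  (0 + -1)    ⊢ ((0 + -1) + (1 + 0))
(2) (0 + -1)  =[add_comm →]=  (-1 + 0)    ⊢ ((-1 + 0) + (1 + 0))
(3) ((-1 + 0) + (1 + 0))  =[add_comm →]=  ((1 + 0) + (-1 + 0))
(4) (1 + 0)  =[add_zero →]=  1    ⊢ (1 + (-1 + 0))
(5) (-1 + 0)  =[add_zero →]=  -1    ⊢ cost 4, within 4

(1 + -1)   [cost 4]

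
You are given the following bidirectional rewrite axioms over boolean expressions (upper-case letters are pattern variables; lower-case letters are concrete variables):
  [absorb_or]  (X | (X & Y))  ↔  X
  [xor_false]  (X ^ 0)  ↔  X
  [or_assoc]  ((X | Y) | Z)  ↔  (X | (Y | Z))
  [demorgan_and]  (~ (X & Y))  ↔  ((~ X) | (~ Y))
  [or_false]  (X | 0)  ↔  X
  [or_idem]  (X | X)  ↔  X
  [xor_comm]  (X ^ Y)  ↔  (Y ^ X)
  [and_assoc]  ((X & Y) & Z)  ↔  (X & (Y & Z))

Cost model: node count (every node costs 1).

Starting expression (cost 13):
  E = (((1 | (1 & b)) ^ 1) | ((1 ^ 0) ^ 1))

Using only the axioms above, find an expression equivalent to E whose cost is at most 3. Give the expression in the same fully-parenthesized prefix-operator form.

(1) (1 ^ 0)  =[xor_false →]=  1    ⊢ (((1 | (1 & b)) ^ 1) | (1 ^ 1))
(2) (1 | (1 & b))  =[absorb_or →]=  1    ⊢ ((1 ^ 1) | (1 ^ 1))
(3) ((1 ^ 1) | (1 ^ 1))  =[or_idem →]=  (1 ^ 1)    ⊢ cost 3, within 3

(1 ^ 1)   [cost 3]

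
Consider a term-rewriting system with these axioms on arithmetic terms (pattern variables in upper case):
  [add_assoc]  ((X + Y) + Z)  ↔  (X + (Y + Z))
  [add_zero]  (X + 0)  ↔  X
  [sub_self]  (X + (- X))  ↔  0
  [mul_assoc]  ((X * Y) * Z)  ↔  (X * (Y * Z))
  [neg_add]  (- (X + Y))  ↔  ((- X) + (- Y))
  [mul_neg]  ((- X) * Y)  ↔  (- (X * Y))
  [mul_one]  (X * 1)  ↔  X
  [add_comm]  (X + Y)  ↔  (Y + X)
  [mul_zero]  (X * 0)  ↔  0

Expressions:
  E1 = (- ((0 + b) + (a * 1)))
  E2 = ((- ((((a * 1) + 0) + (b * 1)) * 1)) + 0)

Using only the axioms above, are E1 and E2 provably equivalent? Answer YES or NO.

YES

step 1: add_comm (→) rewrites (0 + b) into (b + 0), now (- ((b + 0) + (a * 1)))
step 2: add_zero (→) rewrites (b + 0) into b, now (- (b + (a * 1)))
step 3: mul_one (→) rewrites (a * 1) into a, now (- (b + a))
step 4: add_comm (→) rewrites (b + a) into (a + b), now (- (a + b))
step 5: add_zero (←) rewrites (- (a + b)) into ((- (a + b)) + 0)
step 6: mul_one (←) rewrites a into (a * 1), now ((- ((a * 1) + b)) + 0)
step 7: mul_one (←) rewrites b into (b * 1), now ((- ((a * 1) + (b * 1))) + 0)
step 8: mul_one (←) rewrites ((a * 1) + (b * 1)) into (((a * 1) + (b * 1)) * 1), now ((- (((a * 1) + (b * 1)) * 1)) + 0)
step 9: add_zero (←) rewrites (a * 1) into ((a * 1) + 0), which is E2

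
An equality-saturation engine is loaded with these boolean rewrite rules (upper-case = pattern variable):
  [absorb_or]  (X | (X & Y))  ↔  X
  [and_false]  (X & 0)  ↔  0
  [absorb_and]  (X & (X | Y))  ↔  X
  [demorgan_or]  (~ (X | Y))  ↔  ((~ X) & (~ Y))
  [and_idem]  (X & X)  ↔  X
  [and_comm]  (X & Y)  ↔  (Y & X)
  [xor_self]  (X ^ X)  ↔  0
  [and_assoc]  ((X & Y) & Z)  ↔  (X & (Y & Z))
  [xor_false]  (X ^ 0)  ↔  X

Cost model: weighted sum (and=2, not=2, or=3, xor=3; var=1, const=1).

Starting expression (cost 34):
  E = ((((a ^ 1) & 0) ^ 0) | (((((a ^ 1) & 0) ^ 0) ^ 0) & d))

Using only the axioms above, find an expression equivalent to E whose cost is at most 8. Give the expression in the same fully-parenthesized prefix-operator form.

step 1: xor_false (→) rewrites (((a ^ 1) & 0) ^ 0) into ((a ^ 1) & 0), now ((((a ^ 1) & 0) ^ 0) | ((((a ^ 1) & 0) ^ 0) & d))
step 2: absorb_or (→) rewrites ((((a ^ 1) & 0) ^ 0) | ((((a ^ 1) & 0) ^ 0) & d)) into (((a ^ 1) & 0) ^ 0)
step 3: xor_false (→) rewrites (((a ^ 1) & 0) ^ 0) into ((a ^ 1) & 0), reaching cost 8 (bound 8)

((a ^ 1) & 0)   [cost 8]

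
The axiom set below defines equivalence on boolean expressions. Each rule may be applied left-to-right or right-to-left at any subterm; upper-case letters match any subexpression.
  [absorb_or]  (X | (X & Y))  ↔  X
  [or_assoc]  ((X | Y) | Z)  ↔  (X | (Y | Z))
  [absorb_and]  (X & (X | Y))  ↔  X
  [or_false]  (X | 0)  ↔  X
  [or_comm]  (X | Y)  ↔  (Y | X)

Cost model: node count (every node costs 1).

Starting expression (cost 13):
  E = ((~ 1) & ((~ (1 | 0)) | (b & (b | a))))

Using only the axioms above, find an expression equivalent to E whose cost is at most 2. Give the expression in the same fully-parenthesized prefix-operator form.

step 1: absorb_and (→) rewrites (b & (b | a)) into b, now ((~ 1) & ((~ (1 | 0)) | b))
step 2: or_false (→) rewrites (1 | 0) into 1, now ((~ 1) & ((~ 1) | b))
step 3: absorb_and (→) rewrites ((~ 1) & ((~ 1) | b)) into (~ 1), reaching cost 2 (bound 2)

(~ 1)   [cost 2]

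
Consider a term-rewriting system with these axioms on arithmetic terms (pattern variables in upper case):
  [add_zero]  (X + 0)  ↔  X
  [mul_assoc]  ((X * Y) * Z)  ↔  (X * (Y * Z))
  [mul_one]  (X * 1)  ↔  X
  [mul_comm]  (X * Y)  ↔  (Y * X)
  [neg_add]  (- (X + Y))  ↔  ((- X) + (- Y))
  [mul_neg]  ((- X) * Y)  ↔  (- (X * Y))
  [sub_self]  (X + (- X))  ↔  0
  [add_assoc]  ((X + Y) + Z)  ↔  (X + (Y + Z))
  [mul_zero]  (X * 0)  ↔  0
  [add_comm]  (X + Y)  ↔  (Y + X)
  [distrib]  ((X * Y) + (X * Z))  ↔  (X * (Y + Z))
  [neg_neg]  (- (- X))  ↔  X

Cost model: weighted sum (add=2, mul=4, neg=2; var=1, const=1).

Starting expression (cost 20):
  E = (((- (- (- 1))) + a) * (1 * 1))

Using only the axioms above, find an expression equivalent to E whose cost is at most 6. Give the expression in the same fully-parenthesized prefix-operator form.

step 1: neg_neg (→) rewrites (- (- 1)) into 1, now (((- 1) + a) * (1 * 1))
step 2: mul_one (→) rewrites (1 * 1) into 1, now (((- 1) + a) * 1)
step 3: mul_one (→) rewrites (((- 1) + a) * 1) into ((- 1) + a), reaching cost 6 (bound 6)

((- 1) + a)   [cost 6]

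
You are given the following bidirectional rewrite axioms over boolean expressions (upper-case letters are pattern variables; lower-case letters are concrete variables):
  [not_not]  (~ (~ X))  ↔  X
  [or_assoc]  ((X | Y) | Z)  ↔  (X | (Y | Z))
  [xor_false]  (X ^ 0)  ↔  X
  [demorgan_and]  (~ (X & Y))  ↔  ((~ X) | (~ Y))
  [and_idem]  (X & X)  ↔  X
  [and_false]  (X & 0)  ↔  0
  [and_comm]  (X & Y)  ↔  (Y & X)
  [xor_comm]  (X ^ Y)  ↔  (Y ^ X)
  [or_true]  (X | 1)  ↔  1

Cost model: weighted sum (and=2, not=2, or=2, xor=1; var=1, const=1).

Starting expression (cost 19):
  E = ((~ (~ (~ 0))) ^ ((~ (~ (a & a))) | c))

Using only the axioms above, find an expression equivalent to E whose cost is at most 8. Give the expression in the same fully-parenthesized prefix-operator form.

((~ 0) ^ (a | c))   [cost 8]

(1) (~ (~ (a & a)))  =[not_not →]=  (a & a)    ⊢ ((~ (~ (~ 0))) ^ ((a & a) | c))
(2) (a & a)  =[and_idem →]=  a    ⊢ ((~ (~ (~ 0))) ^ (a | c))
(3) (~ (~ (~ 0)))  =[not_not →]=  (~ 0)    ⊢ cost 8, within 8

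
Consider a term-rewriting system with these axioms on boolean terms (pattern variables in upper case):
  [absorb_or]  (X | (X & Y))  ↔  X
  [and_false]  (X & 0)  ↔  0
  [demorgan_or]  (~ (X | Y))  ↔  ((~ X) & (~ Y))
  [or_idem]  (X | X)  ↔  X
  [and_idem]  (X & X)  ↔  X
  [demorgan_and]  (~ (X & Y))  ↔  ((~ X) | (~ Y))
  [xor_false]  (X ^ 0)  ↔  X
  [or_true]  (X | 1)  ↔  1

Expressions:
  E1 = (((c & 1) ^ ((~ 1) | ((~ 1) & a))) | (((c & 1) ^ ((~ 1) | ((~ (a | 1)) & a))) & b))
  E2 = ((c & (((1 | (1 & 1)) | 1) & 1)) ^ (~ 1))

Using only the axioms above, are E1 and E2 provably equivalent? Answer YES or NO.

YES

1. [or_true →] (a | 1)  →  1;  E1 = (((c & 1) ^ ((~ 1) | ((~ 1) & a))) | (((c & 1) ^ ((~ 1) | ((~ 1) & a))) & b))
2. [absorb_or →] (((c & 1) ^ ((~ 1) | ((~ 1) & a))) | (((c & 1) ^ ((~ 1) | ((~ 1) & a))) & b))  →  ((c & 1) ^ ((~ 1) | ((~ 1) & a)))
3. [absorb_or →] ((~ 1) | ((~ 1) & a))  →  (~ 1);  E1 = ((c & 1) ^ (~ 1))
4. [and_idem ←] 1  →  (1 & 1);  E1 = ((c & (1 & 1)) ^ (~ 1))
5. [or_true ←] 1  →  (1 | 1);  E1 = ((c & ((1 | 1) & 1)) ^ (~ 1))
6. [absorb_or ←] 1  →  (1 | (1 & 1));  this is E2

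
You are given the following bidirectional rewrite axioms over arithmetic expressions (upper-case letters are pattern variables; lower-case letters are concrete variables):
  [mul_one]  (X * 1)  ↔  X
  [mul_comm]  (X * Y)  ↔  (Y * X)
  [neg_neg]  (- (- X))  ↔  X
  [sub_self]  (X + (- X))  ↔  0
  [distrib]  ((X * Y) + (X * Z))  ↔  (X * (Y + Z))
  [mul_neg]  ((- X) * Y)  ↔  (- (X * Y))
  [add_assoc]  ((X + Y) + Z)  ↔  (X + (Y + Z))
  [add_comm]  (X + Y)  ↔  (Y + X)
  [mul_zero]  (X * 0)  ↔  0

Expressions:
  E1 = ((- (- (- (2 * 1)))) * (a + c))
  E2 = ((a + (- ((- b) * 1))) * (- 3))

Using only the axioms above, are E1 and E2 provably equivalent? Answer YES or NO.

The axioms are sound identities: if E1 ↔* E2 then E1 and E2 evaluate identically under any assignment.
Under a=0, b=0, c=1: E1 evaluates to -2, E2 to 0. Distinct ⇒ no rewrite sequence connects them.

NO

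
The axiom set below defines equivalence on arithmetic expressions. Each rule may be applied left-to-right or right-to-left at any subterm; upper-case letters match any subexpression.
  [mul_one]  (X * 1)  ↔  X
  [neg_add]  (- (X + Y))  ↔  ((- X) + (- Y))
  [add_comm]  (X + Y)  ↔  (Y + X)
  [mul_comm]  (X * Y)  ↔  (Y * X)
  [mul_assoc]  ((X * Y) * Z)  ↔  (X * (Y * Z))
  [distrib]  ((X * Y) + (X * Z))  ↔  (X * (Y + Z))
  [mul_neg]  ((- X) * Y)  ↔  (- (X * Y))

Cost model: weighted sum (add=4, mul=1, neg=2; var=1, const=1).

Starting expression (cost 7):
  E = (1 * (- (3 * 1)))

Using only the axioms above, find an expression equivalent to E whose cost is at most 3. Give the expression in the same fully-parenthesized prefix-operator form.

1. [mul_one →] (3 * 1)  →  3;  E = (1 * (- 3))
2. [mul_comm →] (1 * (- 3))  →  ((- 3) * 1)
3. [mul_one →] ((- 3) * 1)  →  (- 3);  cost 3 ≤ 3, done

(- 3)   [cost 3]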